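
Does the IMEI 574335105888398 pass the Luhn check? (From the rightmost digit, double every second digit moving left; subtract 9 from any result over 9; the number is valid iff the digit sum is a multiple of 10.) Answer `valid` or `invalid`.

From the right, keep odd positions and double even positions (subtract 9 from any doubled value over 9):
  doubled (positions 2,4,...): 9 7 7 0 1 6 5 → sum 35
  kept (positions 1,3,...): 8 3 8 5 1 3 4 5 → sum 37
Total = 72.
72 mod 10 = 2, so the number is invalid.

invalid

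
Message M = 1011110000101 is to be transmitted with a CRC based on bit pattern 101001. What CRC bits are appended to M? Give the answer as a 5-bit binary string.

Append 5 zeros: 101111000010100000. Divide by 101001 (XOR where the leading bit is 1):
  pos 0: 101111 XOR 101001 = 000110
  pos 3: 110000 XOR 101001 = 011001
  pos 4: 110010 XOR 101001 = 011011
  pos 5: 110111 XOR 101001 = 011110
  pos 6: 111100 XOR 101001 = 010101
  pos 7: 101011 XOR 101001 = 000010
  pos 11: 100000 XOR 101001 = 001001
Remainder (last 5 bits) = 10010. This is the CRC / FCS.

10010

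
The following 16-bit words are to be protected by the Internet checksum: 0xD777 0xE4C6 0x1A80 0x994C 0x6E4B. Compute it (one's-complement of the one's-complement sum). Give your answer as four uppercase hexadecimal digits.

21A9

One's-complement addition (fold any carry out of bit 15 back into bit 0):
  0xD777 + 0xE4C6 = 0x1BC3D → wrap carry → 0xBC3E
  0xBC3E + 0x1A80 = 0x0D6BE
  0xD6BE + 0x994C = 0x1700A → wrap carry → 0x700B
  0x700B + 0x6E4B = 0x0DE56
One's-complement sum = 0xDE56.
Checksum = ~0xDE56 & 0xFFFF = 0x21A9.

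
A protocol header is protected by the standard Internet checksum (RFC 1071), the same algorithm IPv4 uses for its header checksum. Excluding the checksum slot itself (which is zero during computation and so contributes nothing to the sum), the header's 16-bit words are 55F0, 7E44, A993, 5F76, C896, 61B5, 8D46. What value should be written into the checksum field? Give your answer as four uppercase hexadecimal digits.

One's-complement addition (fold any carry out of bit 15 back into bit 0):
  0x55F0 + 0x7E44 = 0x0D434
  0xD434 + 0xA993 = 0x17DC7 → wrap carry → 0x7DC8
  0x7DC8 + 0x5F76 = 0x0DD3E
  0xDD3E + 0xC896 = 0x1A5D4 → wrap carry → 0xA5D5
  0xA5D5 + 0x61B5 = 0x1078A → wrap carry → 0x078B
  0x078B + 0x8D46 = 0x094D1
One's-complement sum = 0x94D1.
Checksum = ~0x94D1 & 0xFFFF = 0x6B2E.

6B2E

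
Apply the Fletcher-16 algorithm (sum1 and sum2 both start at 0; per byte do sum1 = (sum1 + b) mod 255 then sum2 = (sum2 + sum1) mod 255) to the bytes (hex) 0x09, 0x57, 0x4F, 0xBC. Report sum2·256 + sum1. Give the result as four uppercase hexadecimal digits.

856C

Running sums (mod 255):
  after byte 0 (0x09): sum1=9, sum2=9
  after byte 1 (0x57): sum1=96, sum2=105
  after byte 2 (0x4F): sum1=175, sum2=25
  after byte 3 (0xBC): sum1=108, sum2=133
Checksum = sum2·256 + sum1 = 133·256 + 108 = 34156 = 0x856C.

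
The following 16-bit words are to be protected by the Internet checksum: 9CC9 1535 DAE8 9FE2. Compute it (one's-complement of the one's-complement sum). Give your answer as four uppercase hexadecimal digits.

D335

One's-complement addition (fold any carry out of bit 15 back into bit 0):
  0x9CC9 + 0x1535 = 0x0B1FE
  0xB1FE + 0xDAE8 = 0x18CE6 → wrap carry → 0x8CE7
  0x8CE7 + 0x9FE2 = 0x12CC9 → wrap carry → 0x2CCA
One's-complement sum = 0x2CCA.
Checksum = ~0x2CCA & 0xFFFF = 0xD335.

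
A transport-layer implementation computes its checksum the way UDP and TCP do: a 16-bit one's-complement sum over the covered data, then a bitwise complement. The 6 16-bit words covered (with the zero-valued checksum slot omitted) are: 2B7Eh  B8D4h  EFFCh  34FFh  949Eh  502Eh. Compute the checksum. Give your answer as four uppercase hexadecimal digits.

One's-complement addition (fold any carry out of bit 15 back into bit 0):
  0x2B7E + 0xB8D4 = 0x0E452
  0xE452 + 0xEFFC = 0x1D44E → wrap carry → 0xD44F
  0xD44F + 0x34FF = 0x1094E → wrap carry → 0x094F
  0x094F + 0x949E = 0x09DED
  0x9DED + 0x502E = 0x0EE1B
One's-complement sum = 0xEE1B.
Checksum = ~0xEE1B & 0xFFFF = 0x11E4.

11E4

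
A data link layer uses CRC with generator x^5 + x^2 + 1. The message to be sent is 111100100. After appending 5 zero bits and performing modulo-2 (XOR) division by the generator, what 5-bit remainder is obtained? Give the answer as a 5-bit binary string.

Append 5 zeros: 11110010000000. Divide by 100101 (XOR where the leading bit is 1):
  pos 0: 111100 XOR 100101 = 011001
  pos 1: 110011 XOR 100101 = 010110
  pos 2: 101100 XOR 100101 = 001001
  pos 4: 100100 XOR 100101 = 000001
Remainder (last 5 bits) = 10000. This is the CRC / FCS.

10000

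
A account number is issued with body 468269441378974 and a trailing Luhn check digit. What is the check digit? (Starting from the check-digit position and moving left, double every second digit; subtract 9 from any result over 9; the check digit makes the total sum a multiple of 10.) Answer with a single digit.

1

Partial digits right→left: 4 7 9 8 7 3 1 4 4 9 6 2 8 6 4
Double every second digit counting from the check-digit position (so the 1st, 3rd, 5th, ... of the partial from the right).
  doubled (with −9 where >9): 8 9 5 2 8 3 7 8 → sum 50
  kept as-is: 7 8 3 4 9 2 6 → sum 39
Total = 50 + 39 = 89.
Check digit = (10 − (89 mod 10)) mod 10 = 1.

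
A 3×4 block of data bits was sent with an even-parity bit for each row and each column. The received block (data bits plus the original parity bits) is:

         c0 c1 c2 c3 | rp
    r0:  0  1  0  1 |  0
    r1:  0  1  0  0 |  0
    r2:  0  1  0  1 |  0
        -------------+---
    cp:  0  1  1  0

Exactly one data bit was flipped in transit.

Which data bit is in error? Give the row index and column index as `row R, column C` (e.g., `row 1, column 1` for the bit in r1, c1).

row 1, column 2

Recompute each row's even parity and compare to rp:
  r0: data parity 0, sent rp 0 → ok
  r1: data parity 1, sent rp 0 → mismatch
  r2: data parity 0, sent rp 0 → ok
Recompute each column's even parity and compare to cp:
  c0: data parity 0, sent cp 0 → ok
  c1: data parity 1, sent cp 1 → ok
  c2: data parity 0, sent cp 1 → mismatch
  c3: data parity 0, sent cp 0 → ok
Exactly one row (r1) and one column (c2) fail → the flipped bit is at their intersection.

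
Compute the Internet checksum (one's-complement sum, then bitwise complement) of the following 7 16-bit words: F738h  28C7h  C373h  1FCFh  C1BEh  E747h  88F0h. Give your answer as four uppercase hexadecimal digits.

One's-complement addition (fold any carry out of bit 15 back into bit 0):
  0xF738 + 0x28C7 = 0x11FFF → wrap carry → 0x2000
  0x2000 + 0xC373 = 0x0E373
  0xE373 + 0x1FCF = 0x10342 → wrap carry → 0x0343
  0x0343 + 0xC1BE = 0x0C501
  0xC501 + 0xE747 = 0x1AC48 → wrap carry → 0xAC49
  0xAC49 + 0x88F0 = 0x13539 → wrap carry → 0x353A
One's-complement sum = 0x353A.
Checksum = ~0x353A & 0xFFFF = 0xCAC5.

CAC5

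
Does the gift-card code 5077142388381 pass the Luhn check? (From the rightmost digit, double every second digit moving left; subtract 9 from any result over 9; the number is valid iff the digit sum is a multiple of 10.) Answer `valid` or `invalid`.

valid

From the right, keep odd positions and double even positions (subtract 9 from any doubled value over 9):
  doubled (positions 2,4,...): 7 7 6 8 5 0 → sum 33
  kept (positions 1,3,...): 1 3 8 2 1 7 5 → sum 27
Total = 60.
60 mod 10 = 0, so the number is valid.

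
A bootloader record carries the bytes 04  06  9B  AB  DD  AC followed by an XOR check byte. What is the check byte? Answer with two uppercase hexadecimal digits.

43

XOR the bytes together:
  start with 0x04
  0x04 ⊕ 0x06 = 0x02
  0x02 ⊕ 0x9B = 0x99
  0x99 ⊕ 0xAB = 0x32
  0x32 ⊕ 0xDD = 0xEF
  0xEF ⊕ 0xAC = 0x43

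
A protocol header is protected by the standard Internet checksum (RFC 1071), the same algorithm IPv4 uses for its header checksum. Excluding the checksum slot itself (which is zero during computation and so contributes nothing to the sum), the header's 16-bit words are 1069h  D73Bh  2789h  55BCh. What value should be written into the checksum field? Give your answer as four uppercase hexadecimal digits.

One's-complement addition (fold any carry out of bit 15 back into bit 0):
  0x1069 + 0xD73B = 0x0E7A4
  0xE7A4 + 0x2789 = 0x10F2D → wrap carry → 0x0F2E
  0x0F2E + 0x55BC = 0x064EA
One's-complement sum = 0x64EA.
Checksum = ~0x64EA & 0xFFFF = 0x9B15.

9B15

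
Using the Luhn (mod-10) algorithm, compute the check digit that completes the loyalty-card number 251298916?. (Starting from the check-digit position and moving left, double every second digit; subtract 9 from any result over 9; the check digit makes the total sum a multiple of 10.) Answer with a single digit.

Partial digits right→left: 6 1 9 8 9 2 1 5 2
Double every second digit counting from the check-digit position (so the 1st, 3rd, 5th, ... of the partial from the right).
  doubled (with −9 where >9): 3 9 9 2 4 → sum 27
  kept as-is: 1 8 2 5 → sum 16
Total = 27 + 16 = 43.
Check digit = (10 − (43 mod 10)) mod 10 = 7.

7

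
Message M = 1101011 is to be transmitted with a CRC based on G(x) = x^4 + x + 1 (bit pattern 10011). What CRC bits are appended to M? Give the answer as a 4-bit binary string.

Append 4 zeros: 11010110000. Divide by 10011 (XOR where the leading bit is 1):
  pos 0: 11010 XOR 10011 = 01001
  pos 1: 10011 XOR 10011 = 00000
  pos 6: 10000 XOR 10011 = 00011
Remainder (last 4 bits) = 0011. This is the CRC / FCS.

0011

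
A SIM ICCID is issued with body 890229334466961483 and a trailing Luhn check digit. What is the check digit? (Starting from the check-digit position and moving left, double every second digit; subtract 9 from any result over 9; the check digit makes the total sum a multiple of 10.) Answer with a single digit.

Partial digits right→left: 3 8 4 1 6 9 6 6 4 4 3 3 9 2 2 0 9 8
Double every second digit counting from the check-digit position (so the 1st, 3rd, 5th, ... of the partial from the right).
  doubled (with −9 where >9): 6 8 3 3 8 6 9 4 9 → sum 56
  kept as-is: 8 1 9 6 4 3 2 0 8 → sum 41
Total = 56 + 41 = 97.
Check digit = (10 − (97 mod 10)) mod 10 = 3.

3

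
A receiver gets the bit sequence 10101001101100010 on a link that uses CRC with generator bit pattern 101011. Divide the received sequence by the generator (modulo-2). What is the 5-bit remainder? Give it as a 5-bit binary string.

00000

Modulo-2 division of 10101001101100010 by 101011:
  pos 0: 101010 XOR 101011 = 000001
  pos 5: 101101 XOR 101011 = 000110
  pos 8: 110100 XOR 101011 = 011111
  pos 9: 111110 XOR 101011 = 010101
  pos 10: 101011 XOR 101011 = 000000
Remainder = 00000 (zero — the frame passes the CRC check).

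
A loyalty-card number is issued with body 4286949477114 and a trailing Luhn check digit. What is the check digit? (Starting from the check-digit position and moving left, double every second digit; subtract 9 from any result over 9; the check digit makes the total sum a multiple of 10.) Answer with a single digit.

Partial digits right→left: 4 1 1 7 7 4 9 4 9 6 8 2 4
Double every second digit counting from the check-digit position (so the 1st, 3rd, 5th, ... of the partial from the right).
  doubled (with −9 where >9): 8 2 5 9 9 7 8 → sum 48
  kept as-is: 1 7 4 4 6 2 → sum 24
Total = 48 + 24 = 72.
Check digit = (10 − (72 mod 10)) mod 10 = 8.

8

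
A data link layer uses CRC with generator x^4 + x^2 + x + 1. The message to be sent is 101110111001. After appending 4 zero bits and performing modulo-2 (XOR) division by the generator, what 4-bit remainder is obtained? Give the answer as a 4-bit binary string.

0000

Append 4 zeros: 1011101110010000. Divide by 10111 (XOR where the leading bit is 1):
  pos 0: 10111 XOR 10111 = 00000
  pos 6: 11100 XOR 10111 = 01011
  pos 7: 10111 XOR 10111 = 00000
Remainder (last 4 bits) = 0000. This is the CRC / FCS.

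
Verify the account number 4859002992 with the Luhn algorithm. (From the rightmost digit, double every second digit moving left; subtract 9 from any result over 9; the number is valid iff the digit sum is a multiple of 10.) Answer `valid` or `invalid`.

From the right, keep odd positions and double even positions (subtract 9 from any doubled value over 9):
  doubled (positions 2,4,...): 9 4 0 1 8 → sum 22
  kept (positions 1,3,...): 2 9 0 9 8 → sum 28
Total = 50.
50 mod 10 = 0, so the number is valid.

valid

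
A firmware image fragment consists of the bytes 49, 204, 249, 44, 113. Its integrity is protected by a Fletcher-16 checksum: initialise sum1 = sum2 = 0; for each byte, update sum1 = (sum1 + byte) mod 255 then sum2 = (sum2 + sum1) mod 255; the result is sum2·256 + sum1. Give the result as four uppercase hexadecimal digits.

E095

Running sums (mod 255):
  after byte 0 (49): sum1=49, sum2=49
  after byte 1 (204): sum1=253, sum2=47
  after byte 2 (249): sum1=247, sum2=39
  after byte 3 (44): sum1=36, sum2=75
  after byte 4 (113): sum1=149, sum2=224
Checksum = sum2·256 + sum1 = 224·256 + 149 = 57493 = 0xE095.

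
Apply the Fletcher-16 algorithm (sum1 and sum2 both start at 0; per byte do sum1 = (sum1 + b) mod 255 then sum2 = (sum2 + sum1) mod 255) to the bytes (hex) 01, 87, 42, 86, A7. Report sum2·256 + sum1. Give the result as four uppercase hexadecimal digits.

9EF8

Running sums (mod 255):
  after byte 0 (01): sum1=1, sum2=1
  after byte 1 (87): sum1=136, sum2=137
  after byte 2 (42): sum1=202, sum2=84
  after byte 3 (86): sum1=81, sum2=165
  after byte 4 (A7): sum1=248, sum2=158
Checksum = sum2·256 + sum1 = 158·256 + 248 = 40696 = 0x9EF8.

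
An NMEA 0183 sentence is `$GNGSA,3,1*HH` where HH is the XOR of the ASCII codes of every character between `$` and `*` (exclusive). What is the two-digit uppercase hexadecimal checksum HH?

XOR the ASCII codes of the payload characters:
  'G' = 0x47 → acc = 0x47
  'N' = 0x4E → acc = 0x09
  'G' = 0x47 → acc = 0x4E
  'S' = 0x53 → acc = 0x1D
  'A' = 0x41 → acc = 0x5C
  ',' = 0x2C → acc = 0x70
  '3' = 0x33 → acc = 0x43
  ',' = 0x2C → acc = 0x6F
  '1' = 0x31 → acc = 0x5E
Checksum = 0x5E.

5E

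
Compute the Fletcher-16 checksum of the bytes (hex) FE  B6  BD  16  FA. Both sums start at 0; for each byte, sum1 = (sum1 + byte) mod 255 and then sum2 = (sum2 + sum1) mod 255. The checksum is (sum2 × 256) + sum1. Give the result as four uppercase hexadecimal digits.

3684

Running sums (mod 255):
  after byte 0 (FE): sum1=254, sum2=254
  after byte 1 (B6): sum1=181, sum2=180
  after byte 2 (BD): sum1=115, sum2=40
  after byte 3 (16): sum1=137, sum2=177
  after byte 4 (FA): sum1=132, sum2=54
Checksum = sum2·256 + sum1 = 54·256 + 132 = 13956 = 0x3684.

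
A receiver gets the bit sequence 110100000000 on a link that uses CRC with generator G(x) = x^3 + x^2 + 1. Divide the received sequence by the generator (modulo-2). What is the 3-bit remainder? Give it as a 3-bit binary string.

000

Modulo-2 division of 110100000000 by 1101:
  pos 0: 1101 XOR 1101 = 0000
Remainder = 000 (zero — the frame passes the CRC check).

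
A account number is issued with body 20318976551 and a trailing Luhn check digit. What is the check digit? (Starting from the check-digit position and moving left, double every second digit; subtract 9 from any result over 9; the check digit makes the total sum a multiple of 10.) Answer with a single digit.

Partial digits right→left: 1 5 5 6 7 9 8 1 3 0 2
Double every second digit counting from the check-digit position (so the 1st, 3rd, 5th, ... of the partial from the right).
  doubled (with −9 where >9): 2 1 5 7 6 4 → sum 25
  kept as-is: 5 6 9 1 0 → sum 21
Total = 25 + 21 = 46.
Check digit = (10 − (46 mod 10)) mod 10 = 4.

4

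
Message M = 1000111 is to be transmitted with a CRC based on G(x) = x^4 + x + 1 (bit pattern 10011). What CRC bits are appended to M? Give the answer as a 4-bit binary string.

1110

Append 4 zeros: 10001110000. Divide by 10011 (XOR where the leading bit is 1):
  pos 0: 10001 XOR 10011 = 00010
  pos 3: 10110 XOR 10011 = 00101
  pos 5: 10100 XOR 10011 = 00111
Remainder (last 4 bits) = 1110. This is the CRC / FCS.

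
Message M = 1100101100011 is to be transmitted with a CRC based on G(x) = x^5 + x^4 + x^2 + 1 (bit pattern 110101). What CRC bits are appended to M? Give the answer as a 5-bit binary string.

Append 5 zeros: 110010110001100000. Divide by 110101 (XOR where the leading bit is 1):
  pos 0: 110010 XOR 110101 = 000111
  pos 3: 111110 XOR 110101 = 001011
  pos 5: 101100 XOR 110101 = 011001
  pos 6: 110011 XOR 110101 = 000110
  pos 9: 110100 XOR 110101 = 000001
Remainder (last 5 bits) = 01000. This is the CRC / FCS.

01000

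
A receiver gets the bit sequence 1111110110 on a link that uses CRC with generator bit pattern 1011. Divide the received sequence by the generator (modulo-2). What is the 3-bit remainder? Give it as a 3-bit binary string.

Modulo-2 division of 1111110110 by 1011:
  pos 0: 1111 XOR 1011 = 0100
  pos 1: 1001 XOR 1011 = 0010
  pos 3: 1010 XOR 1011 = 0001
  pos 6: 1110 XOR 1011 = 0101
Remainder = 101 (nonzero — an error is detected).

101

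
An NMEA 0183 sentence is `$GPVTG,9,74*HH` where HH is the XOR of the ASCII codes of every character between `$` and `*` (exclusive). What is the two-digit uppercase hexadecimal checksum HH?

XOR the ASCII codes of the payload characters:
  'G' = 0x47 → acc = 0x47
  'P' = 0x50 → acc = 0x17
  'V' = 0x56 → acc = 0x41
  'T' = 0x54 → acc = 0x15
  'G' = 0x47 → acc = 0x52
  ',' = 0x2C → acc = 0x7E
  '9' = 0x39 → acc = 0x47
  ',' = 0x2C → acc = 0x6B
  '7' = 0x37 → acc = 0x5C
  '4' = 0x34 → acc = 0x68
Checksum = 0x68.

68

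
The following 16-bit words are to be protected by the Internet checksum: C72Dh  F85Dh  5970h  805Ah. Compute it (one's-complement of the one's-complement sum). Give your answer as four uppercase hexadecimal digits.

66A9

One's-complement addition (fold any carry out of bit 15 back into bit 0):
  0xC72D + 0xF85D = 0x1BF8A → wrap carry → 0xBF8B
  0xBF8B + 0x5970 = 0x118FB → wrap carry → 0x18FC
  0x18FC + 0x805A = 0x09956
One's-complement sum = 0x9956.
Checksum = ~0x9956 & 0xFFFF = 0x66A9.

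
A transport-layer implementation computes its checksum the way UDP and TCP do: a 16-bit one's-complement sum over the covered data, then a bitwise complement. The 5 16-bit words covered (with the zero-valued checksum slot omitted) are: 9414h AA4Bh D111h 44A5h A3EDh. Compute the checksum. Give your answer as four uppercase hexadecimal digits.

One's-complement addition (fold any carry out of bit 15 back into bit 0):
  0x9414 + 0xAA4B = 0x13E5F → wrap carry → 0x3E60
  0x3E60 + 0xD111 = 0x10F71 → wrap carry → 0x0F72
  0x0F72 + 0x44A5 = 0x05417
  0x5417 + 0xA3ED = 0x0F804
One's-complement sum = 0xF804.
Checksum = ~0xF804 & 0xFFFF = 0x07FB.

07FB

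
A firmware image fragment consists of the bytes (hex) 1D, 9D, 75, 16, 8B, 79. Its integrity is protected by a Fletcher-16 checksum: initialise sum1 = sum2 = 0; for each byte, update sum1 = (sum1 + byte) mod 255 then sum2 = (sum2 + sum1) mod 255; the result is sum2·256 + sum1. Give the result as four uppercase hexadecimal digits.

6B4B

Running sums (mod 255):
  after byte 0 (1D): sum1=29, sum2=29
  after byte 1 (9D): sum1=186, sum2=215
  after byte 2 (75): sum1=48, sum2=8
  after byte 3 (16): sum1=70, sum2=78
  after byte 4 (8B): sum1=209, sum2=32
  after byte 5 (79): sum1=75, sum2=107
Checksum = sum2·256 + sum1 = 107·256 + 75 = 27467 = 0x6B4B.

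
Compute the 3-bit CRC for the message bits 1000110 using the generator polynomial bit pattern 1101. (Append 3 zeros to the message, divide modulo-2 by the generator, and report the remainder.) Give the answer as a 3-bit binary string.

000

Append 3 zeros: 1000110000. Divide by 1101 (XOR where the leading bit is 1):
  pos 0: 1000 XOR 1101 = 0101
  pos 1: 1011 XOR 1101 = 0110
  pos 2: 1101 XOR 1101 = 0000
Remainder (last 3 bits) = 000. This is the CRC / FCS.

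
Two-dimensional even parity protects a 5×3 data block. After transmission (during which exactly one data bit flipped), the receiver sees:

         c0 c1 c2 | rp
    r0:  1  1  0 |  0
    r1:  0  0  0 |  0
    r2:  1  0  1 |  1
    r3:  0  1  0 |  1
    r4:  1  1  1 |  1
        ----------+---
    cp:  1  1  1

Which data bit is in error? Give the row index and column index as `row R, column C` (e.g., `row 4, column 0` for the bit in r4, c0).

row 2, column 2

Recompute each row's even parity and compare to rp:
  r0: data parity 0, sent rp 0 → ok
  r1: data parity 0, sent rp 0 → ok
  r2: data parity 0, sent rp 1 → mismatch
  r3: data parity 1, sent rp 1 → ok
  r4: data parity 1, sent rp 1 → ok
Recompute each column's even parity and compare to cp:
  c0: data parity 1, sent cp 1 → ok
  c1: data parity 1, sent cp 1 → ok
  c2: data parity 0, sent cp 1 → mismatch
Exactly one row (r2) and one column (c2) fail → the flipped bit is at their intersection.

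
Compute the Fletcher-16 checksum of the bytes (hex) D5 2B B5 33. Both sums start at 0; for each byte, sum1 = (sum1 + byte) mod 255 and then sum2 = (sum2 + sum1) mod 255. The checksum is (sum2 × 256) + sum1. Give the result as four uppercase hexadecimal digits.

77E9

Running sums (mod 255):
  after byte 0 (D5): sum1=213, sum2=213
  after byte 1 (2B): sum1=1, sum2=214
  after byte 2 (B5): sum1=182, sum2=141
  after byte 3 (33): sum1=233, sum2=119
Checksum = sum2·256 + sum1 = 119·256 + 233 = 30697 = 0x77E9.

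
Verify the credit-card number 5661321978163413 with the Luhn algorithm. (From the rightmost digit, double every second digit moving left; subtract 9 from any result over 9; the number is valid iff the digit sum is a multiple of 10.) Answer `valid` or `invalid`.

invalid

From the right, keep odd positions and double even positions (subtract 9 from any doubled value over 9):
  doubled (positions 2,4,...): 2 6 2 5 2 6 3 1 → sum 27
  kept (positions 1,3,...): 3 4 6 8 9 2 1 6 → sum 39
Total = 66.
66 mod 10 = 6, so the number is invalid.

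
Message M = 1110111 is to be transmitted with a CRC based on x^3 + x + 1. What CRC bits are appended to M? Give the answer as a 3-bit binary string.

Append 3 zeros: 1110111000. Divide by 1011 (XOR where the leading bit is 1):
  pos 0: 1110 XOR 1011 = 0101
  pos 1: 1011 XOR 1011 = 0000
  pos 5: 1100 XOR 1011 = 0111
  pos 6: 1110 XOR 1011 = 0101
Remainder (last 3 bits) = 101. This is the CRC / FCS.

101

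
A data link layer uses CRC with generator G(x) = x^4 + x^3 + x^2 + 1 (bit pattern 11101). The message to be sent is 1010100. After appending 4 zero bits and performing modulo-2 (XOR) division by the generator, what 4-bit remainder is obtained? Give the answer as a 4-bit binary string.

0100

Append 4 zeros: 10101000000. Divide by 11101 (XOR where the leading bit is 1):
  pos 0: 10101 XOR 11101 = 01000
  pos 1: 10000 XOR 11101 = 01101
  pos 2: 11010 XOR 11101 = 00111
  pos 4: 11100 XOR 11101 = 00001
Remainder (last 4 bits) = 0100. This is the CRC / FCS.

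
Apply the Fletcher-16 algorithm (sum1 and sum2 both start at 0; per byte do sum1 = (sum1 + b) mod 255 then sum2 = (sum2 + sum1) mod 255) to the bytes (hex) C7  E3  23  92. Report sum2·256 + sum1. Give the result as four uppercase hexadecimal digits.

Running sums (mod 255):
  after byte 0 (C7): sum1=199, sum2=199
  after byte 1 (E3): sum1=171, sum2=115
  after byte 2 (23): sum1=206, sum2=66
  after byte 3 (92): sum1=97, sum2=163
Checksum = sum2·256 + sum1 = 163·256 + 97 = 41825 = 0xA361.

A361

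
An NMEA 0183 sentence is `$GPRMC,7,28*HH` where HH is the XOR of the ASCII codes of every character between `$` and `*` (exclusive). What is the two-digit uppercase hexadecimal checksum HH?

76

XOR the ASCII codes of the payload characters:
  'G' = 0x47 → acc = 0x47
  'P' = 0x50 → acc = 0x17
  'R' = 0x52 → acc = 0x45
  'M' = 0x4D → acc = 0x08
  'C' = 0x43 → acc = 0x4B
  ',' = 0x2C → acc = 0x67
  '7' = 0x37 → acc = 0x50
  ',' = 0x2C → acc = 0x7C
  '2' = 0x32 → acc = 0x4E
  '8' = 0x38 → acc = 0x76
Checksum = 0x76.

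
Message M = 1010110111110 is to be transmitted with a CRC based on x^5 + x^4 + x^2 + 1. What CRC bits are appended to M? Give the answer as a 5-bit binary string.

Append 5 zeros: 101011011111000000. Divide by 110101 (XOR where the leading bit is 1):
  pos 0: 101011 XOR 110101 = 011110
  pos 1: 111100 XOR 110101 = 001001
  pos 3: 100111 XOR 110101 = 010010
  pos 4: 100101 XOR 110101 = 010000
  pos 5: 100001 XOR 110101 = 010100
  pos 6: 101001 XOR 110101 = 011100
  pos 7: 111000 XOR 110101 = 001101
  pos 9: 110100 XOR 110101 = 000001
Remainder (last 5 bits) = 01000. This is the CRC / FCS.

01000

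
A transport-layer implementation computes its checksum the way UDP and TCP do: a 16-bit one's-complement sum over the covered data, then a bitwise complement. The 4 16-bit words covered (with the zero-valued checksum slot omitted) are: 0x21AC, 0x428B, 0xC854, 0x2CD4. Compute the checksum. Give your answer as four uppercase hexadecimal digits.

One's-complement addition (fold any carry out of bit 15 back into bit 0):
  0x21AC + 0x428B = 0x06437
  0x6437 + 0xC854 = 0x12C8B → wrap carry → 0x2C8C
  0x2C8C + 0x2CD4 = 0x05960
One's-complement sum = 0x5960.
Checksum = ~0x5960 & 0xFFFF = 0xA69F.

A69F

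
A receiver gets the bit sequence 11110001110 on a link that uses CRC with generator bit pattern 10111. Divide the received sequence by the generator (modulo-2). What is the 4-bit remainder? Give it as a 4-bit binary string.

0001

Modulo-2 division of 11110001110 by 10111:
  pos 0: 11110 XOR 10111 = 01001
  pos 1: 10010 XOR 10111 = 00101
  pos 3: 10101 XOR 10111 = 00010
  pos 6: 10110 XOR 10111 = 00001
Remainder = 0001 (nonzero — an error is detected).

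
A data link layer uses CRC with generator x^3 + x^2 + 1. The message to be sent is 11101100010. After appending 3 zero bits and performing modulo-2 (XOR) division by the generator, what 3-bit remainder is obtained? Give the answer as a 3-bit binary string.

Append 3 zeros: 11101100010000. Divide by 1101 (XOR where the leading bit is 1):
  pos 0: 1110 XOR 1101 = 0011
  pos 2: 1111 XOR 1101 = 0010
  pos 4: 1000 XOR 1101 = 0101
  pos 5: 1010 XOR 1101 = 0111
  pos 6: 1111 XOR 1101 = 0010
  pos 8: 1000 XOR 1101 = 0101
  pos 9: 1010 XOR 1101 = 0111
  pos 10: 1110 XOR 1101 = 0011
Remainder (last 3 bits) = 011. This is the CRC / FCS.

011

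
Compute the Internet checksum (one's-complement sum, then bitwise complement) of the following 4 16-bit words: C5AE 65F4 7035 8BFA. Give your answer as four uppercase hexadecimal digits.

D82C

One's-complement addition (fold any carry out of bit 15 back into bit 0):
  0xC5AE + 0x65F4 = 0x12BA2 → wrap carry → 0x2BA3
  0x2BA3 + 0x7035 = 0x09BD8
  0x9BD8 + 0x8BFA = 0x127D2 → wrap carry → 0x27D3
One's-complement sum = 0x27D3.
Checksum = ~0x27D3 & 0xFFFF = 0xD82C.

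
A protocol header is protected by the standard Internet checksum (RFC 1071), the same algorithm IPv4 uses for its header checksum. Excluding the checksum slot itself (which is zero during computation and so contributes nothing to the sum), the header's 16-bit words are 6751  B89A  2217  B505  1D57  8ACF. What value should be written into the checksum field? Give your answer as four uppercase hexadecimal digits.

60D0

One's-complement addition (fold any carry out of bit 15 back into bit 0):
  0x6751 + 0xB89A = 0x11FEB → wrap carry → 0x1FEC
  0x1FEC + 0x2217 = 0x04203
  0x4203 + 0xB505 = 0x0F708
  0xF708 + 0x1D57 = 0x1145F → wrap carry → 0x1460
  0x1460 + 0x8ACF = 0x09F2F
One's-complement sum = 0x9F2F.
Checksum = ~0x9F2F & 0xFFFF = 0x60D0.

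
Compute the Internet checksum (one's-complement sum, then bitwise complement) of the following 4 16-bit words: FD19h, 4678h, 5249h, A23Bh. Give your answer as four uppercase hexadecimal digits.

C7E8

One's-complement addition (fold any carry out of bit 15 back into bit 0):
  0xFD19 + 0x4678 = 0x14391 → wrap carry → 0x4392
  0x4392 + 0x5249 = 0x095DB
  0x95DB + 0xA23B = 0x13816 → wrap carry → 0x3817
One's-complement sum = 0x3817.
Checksum = ~0x3817 & 0xFFFF = 0xC7E8.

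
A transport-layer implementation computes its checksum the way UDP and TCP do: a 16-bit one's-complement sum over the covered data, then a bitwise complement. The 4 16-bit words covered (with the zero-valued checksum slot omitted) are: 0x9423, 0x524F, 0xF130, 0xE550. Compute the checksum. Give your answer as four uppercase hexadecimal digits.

One's-complement addition (fold any carry out of bit 15 back into bit 0):
  0x9423 + 0x524F = 0x0E672
  0xE672 + 0xF130 = 0x1D7A2 → wrap carry → 0xD7A3
  0xD7A3 + 0xE550 = 0x1BCF3 → wrap carry → 0xBCF4
One's-complement sum = 0xBCF4.
Checksum = ~0xBCF4 & 0xFFFF = 0x430B.

430B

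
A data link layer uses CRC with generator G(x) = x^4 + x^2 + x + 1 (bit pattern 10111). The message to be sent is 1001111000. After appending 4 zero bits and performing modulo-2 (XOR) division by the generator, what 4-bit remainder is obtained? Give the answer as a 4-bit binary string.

0100

Append 4 zeros: 10011110000000. Divide by 10111 (XOR where the leading bit is 1):
  pos 0: 10011 XOR 10111 = 00100
  pos 2: 10011 XOR 10111 = 00100
  pos 4: 10000 XOR 10111 = 00111
  pos 6: 11100 XOR 10111 = 01011
  pos 7: 10110 XOR 10111 = 00001
Remainder (last 4 bits) = 0100. This is the CRC / FCS.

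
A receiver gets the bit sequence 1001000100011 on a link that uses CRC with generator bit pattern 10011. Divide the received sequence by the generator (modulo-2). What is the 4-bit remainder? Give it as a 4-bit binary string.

0000

Modulo-2 division of 1001000100011 by 10011:
  pos 0: 10010 XOR 10011 = 00001
  pos 4: 10010 XOR 10011 = 00001
  pos 8: 10011 XOR 10011 = 00000
Remainder = 0000 (zero — the frame passes the CRC check).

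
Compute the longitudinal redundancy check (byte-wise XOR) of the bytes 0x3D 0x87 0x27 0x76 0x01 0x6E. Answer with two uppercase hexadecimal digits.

84

XOR the bytes together:
  start with 0x3D
  0x3D ⊕ 0x87 = 0xBA
  0xBA ⊕ 0x27 = 0x9D
  0x9D ⊕ 0x76 = 0xEB
  0xEB ⊕ 0x01 = 0xEA
  0xEA ⊕ 0x6E = 0x84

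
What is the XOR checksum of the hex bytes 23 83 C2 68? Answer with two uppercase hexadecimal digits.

XOR the bytes together:
  start with 0x23
  0x23 ⊕ 0x83 = 0xA0
  0xA0 ⊕ 0xC2 = 0x62
  0x62 ⊕ 0x68 = 0x0A

0A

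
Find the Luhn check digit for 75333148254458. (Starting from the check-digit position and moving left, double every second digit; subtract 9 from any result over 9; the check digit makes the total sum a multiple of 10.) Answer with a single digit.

0

Partial digits right→left: 8 5 4 4 5 2 8 4 1 3 3 3 5 7
Double every second digit counting from the check-digit position (so the 1st, 3rd, 5th, ... of the partial from the right).
  doubled (with −9 where >9): 7 8 1 7 2 6 1 → sum 32
  kept as-is: 5 4 2 4 3 3 7 → sum 28
Total = 32 + 28 = 60.
Check digit = (10 − (60 mod 10)) mod 10 = 0.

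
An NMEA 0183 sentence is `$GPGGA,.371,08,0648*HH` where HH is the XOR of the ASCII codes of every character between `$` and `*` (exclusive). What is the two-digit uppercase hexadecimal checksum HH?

XOR the ASCII codes of the payload characters:
  'G' = 0x47 → acc = 0x47
  'P' = 0x50 → acc = 0x17
  'G' = 0x47 → acc = 0x50
  'G' = 0x47 → acc = 0x17
  'A' = 0x41 → acc = 0x56
  ',' = 0x2C → acc = 0x7A
  '.' = 0x2E → acc = 0x54
  '3' = 0x33 → acc = 0x67
  '7' = 0x37 → acc = 0x50
  '1' = 0x31 → acc = 0x61
  ',' = 0x2C → acc = 0x4D
  '0' = 0x30 → acc = 0x7D
  '8' = 0x38 → acc = 0x45
  ',' = 0x2C → acc = 0x69
  '0' = 0x30 → acc = 0x59
  '6' = 0x36 → acc = 0x6F
  '4' = 0x34 → acc = 0x5B
  '8' = 0x38 → acc = 0x63
Checksum = 0x63.

63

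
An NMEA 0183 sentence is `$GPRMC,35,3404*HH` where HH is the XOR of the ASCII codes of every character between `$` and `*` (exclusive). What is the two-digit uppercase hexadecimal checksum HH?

XOR the ASCII codes of the payload characters:
  'G' = 0x47 → acc = 0x47
  'P' = 0x50 → acc = 0x17
  'R' = 0x52 → acc = 0x45
  'M' = 0x4D → acc = 0x08
  'C' = 0x43 → acc = 0x4B
  ',' = 0x2C → acc = 0x67
  '3' = 0x33 → acc = 0x54
  '5' = 0x35 → acc = 0x61
  ',' = 0x2C → acc = 0x4D
  '3' = 0x33 → acc = 0x7E
  '4' = 0x34 → acc = 0x4A
  '0' = 0x30 → acc = 0x7A
  '4' = 0x34 → acc = 0x4E
Checksum = 0x4E.

4E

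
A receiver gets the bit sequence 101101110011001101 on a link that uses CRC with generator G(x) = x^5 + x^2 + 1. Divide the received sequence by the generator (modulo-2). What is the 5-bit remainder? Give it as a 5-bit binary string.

11010

Modulo-2 division of 101101110011001101 by 100101:
  pos 0: 101101 XOR 100101 = 001000
  pos 2: 100011 XOR 100101 = 000110
  pos 5: 110001 XOR 100101 = 010100
  pos 6: 101001 XOR 100101 = 001100
  pos 8: 110000 XOR 100101 = 010101
  pos 9: 101011 XOR 100101 = 001110
  pos 11: 111010 XOR 100101 = 011111
  pos 12: 111111 XOR 100101 = 011010
Remainder = 11010 (nonzero — an error is detected).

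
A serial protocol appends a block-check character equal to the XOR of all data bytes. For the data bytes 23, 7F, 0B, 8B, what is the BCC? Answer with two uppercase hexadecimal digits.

DC

XOR the bytes together:
  start with 0x23
  0x23 ⊕ 0x7F = 0x5C
  0x5C ⊕ 0x0B = 0x57
  0x57 ⊕ 0x8B = 0xDC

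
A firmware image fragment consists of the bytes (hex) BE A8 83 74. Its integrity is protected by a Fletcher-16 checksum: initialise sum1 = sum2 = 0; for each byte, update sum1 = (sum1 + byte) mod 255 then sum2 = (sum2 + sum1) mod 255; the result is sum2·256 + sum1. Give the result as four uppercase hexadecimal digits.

Running sums (mod 255):
  after byte 0 (BE): sum1=190, sum2=190
  after byte 1 (A8): sum1=103, sum2=38
  after byte 2 (83): sum1=234, sum2=17
  after byte 3 (74): sum1=95, sum2=112
Checksum = sum2·256 + sum1 = 112·256 + 95 = 28767 = 0x705F.

705F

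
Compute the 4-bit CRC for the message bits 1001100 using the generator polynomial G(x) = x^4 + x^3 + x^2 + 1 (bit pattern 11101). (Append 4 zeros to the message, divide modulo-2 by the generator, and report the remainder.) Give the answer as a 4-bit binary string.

0111

Append 4 zeros: 10011000000. Divide by 11101 (XOR where the leading bit is 1):
  pos 0: 10011 XOR 11101 = 01110
  pos 1: 11100 XOR 11101 = 00001
  pos 5: 10000 XOR 11101 = 01101
  pos 6: 11010 XOR 11101 = 00111
Remainder (last 4 bits) = 0111. This is the CRC / FCS.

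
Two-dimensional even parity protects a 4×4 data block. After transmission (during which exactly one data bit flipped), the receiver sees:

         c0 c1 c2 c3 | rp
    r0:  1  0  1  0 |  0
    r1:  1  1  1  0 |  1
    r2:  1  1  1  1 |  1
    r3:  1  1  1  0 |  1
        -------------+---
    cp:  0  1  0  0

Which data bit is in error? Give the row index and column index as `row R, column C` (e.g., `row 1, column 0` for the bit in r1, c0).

Recompute each row's even parity and compare to rp:
  r0: data parity 0, sent rp 0 → ok
  r1: data parity 1, sent rp 1 → ok
  r2: data parity 0, sent rp 1 → mismatch
  r3: data parity 1, sent rp 1 → ok
Recompute each column's even parity and compare to cp:
  c0: data parity 0, sent cp 0 → ok
  c1: data parity 1, sent cp 1 → ok
  c2: data parity 0, sent cp 0 → ok
  c3: data parity 1, sent cp 0 → mismatch
Exactly one row (r2) and one column (c3) fail → the flipped bit is at their intersection.

row 2, column 3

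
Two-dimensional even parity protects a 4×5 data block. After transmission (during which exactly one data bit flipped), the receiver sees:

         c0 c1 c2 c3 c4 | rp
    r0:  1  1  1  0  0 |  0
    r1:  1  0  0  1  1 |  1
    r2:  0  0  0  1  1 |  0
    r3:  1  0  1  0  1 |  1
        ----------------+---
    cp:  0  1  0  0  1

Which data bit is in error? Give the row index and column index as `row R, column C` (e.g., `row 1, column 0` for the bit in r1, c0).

row 0, column 0

Recompute each row's even parity and compare to rp:
  r0: data parity 1, sent rp 0 → mismatch
  r1: data parity 1, sent rp 1 → ok
  r2: data parity 0, sent rp 0 → ok
  r3: data parity 1, sent rp 1 → ok
Recompute each column's even parity and compare to cp:
  c0: data parity 1, sent cp 0 → mismatch
  c1: data parity 1, sent cp 1 → ok
  c2: data parity 0, sent cp 0 → ok
  c3: data parity 0, sent cp 0 → ok
  c4: data parity 1, sent cp 1 → ok
Exactly one row (r0) and one column (c0) fail → the flipped bit is at their intersection.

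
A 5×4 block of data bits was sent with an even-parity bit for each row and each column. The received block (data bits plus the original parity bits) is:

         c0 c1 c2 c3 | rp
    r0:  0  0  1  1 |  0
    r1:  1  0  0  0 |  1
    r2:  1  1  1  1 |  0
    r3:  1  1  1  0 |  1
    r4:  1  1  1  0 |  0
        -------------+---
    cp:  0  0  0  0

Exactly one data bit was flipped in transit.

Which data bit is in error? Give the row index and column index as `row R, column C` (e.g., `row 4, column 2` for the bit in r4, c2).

row 4, column 1

Recompute each row's even parity and compare to rp:
  r0: data parity 0, sent rp 0 → ok
  r1: data parity 1, sent rp 1 → ok
  r2: data parity 0, sent rp 0 → ok
  r3: data parity 1, sent rp 1 → ok
  r4: data parity 1, sent rp 0 → mismatch
Recompute each column's even parity and compare to cp:
  c0: data parity 0, sent cp 0 → ok
  c1: data parity 1, sent cp 0 → mismatch
  c2: data parity 0, sent cp 0 → ok
  c3: data parity 0, sent cp 0 → ok
Exactly one row (r4) and one column (c1) fail → the flipped bit is at their intersection.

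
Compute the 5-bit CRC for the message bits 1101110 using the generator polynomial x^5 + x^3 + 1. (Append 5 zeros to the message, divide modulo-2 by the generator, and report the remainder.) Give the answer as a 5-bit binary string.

Append 5 zeros: 110111000000. Divide by 101001 (XOR where the leading bit is 1):
  pos 0: 110111 XOR 101001 = 011110
  pos 1: 111100 XOR 101001 = 010101
  pos 2: 101010 XOR 101001 = 000011
  pos 6: 110000 XOR 101001 = 011001
Remainder (last 5 bits) = 11001. This is the CRC / FCS.

11001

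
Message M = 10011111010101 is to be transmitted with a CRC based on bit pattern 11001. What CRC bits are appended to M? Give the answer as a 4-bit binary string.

Append 4 zeros: 100111110101010000. Divide by 11001 (XOR where the leading bit is 1):
  pos 0: 10011 XOR 11001 = 01010
  pos 1: 10101 XOR 11001 = 01100
  pos 2: 11001 XOR 11001 = 00000
  pos 7: 10101 XOR 11001 = 01100
  pos 8: 11000 XOR 11001 = 00001
  pos 12: 11000 XOR 11001 = 00001
Remainder (last 4 bits) = 0010. This is the CRC / FCS.

0010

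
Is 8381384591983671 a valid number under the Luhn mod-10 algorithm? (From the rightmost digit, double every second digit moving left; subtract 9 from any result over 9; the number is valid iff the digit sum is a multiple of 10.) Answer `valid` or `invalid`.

From the right, keep odd positions and double even positions (subtract 9 from any doubled value over 9):
  doubled (positions 2,4,...): 5 6 9 9 8 6 7 7 → sum 57
  kept (positions 1,3,...): 1 6 8 1 5 8 1 3 → sum 33
Total = 90.
90 mod 10 = 0, so the number is valid.

valid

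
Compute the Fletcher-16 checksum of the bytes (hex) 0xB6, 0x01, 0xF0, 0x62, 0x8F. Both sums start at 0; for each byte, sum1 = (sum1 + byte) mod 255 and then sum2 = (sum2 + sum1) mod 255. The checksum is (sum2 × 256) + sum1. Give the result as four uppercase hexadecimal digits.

BC9A

Running sums (mod 255):
  after byte 0 (0xB6): sum1=182, sum2=182
  after byte 1 (0x01): sum1=183, sum2=110
  after byte 2 (0xF0): sum1=168, sum2=23
  after byte 3 (0x62): sum1=11, sum2=34
  after byte 4 (0x8F): sum1=154, sum2=188
Checksum = sum2·256 + sum1 = 188·256 + 154 = 48282 = 0xBC9A.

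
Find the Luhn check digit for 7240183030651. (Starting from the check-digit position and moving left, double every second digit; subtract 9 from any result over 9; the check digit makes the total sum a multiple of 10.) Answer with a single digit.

3

Partial digits right→left: 1 5 6 0 3 0 3 8 1 0 4 2 7
Double every second digit counting from the check-digit position (so the 1st, 3rd, 5th, ... of the partial from the right).
  doubled (with −9 where >9): 2 3 6 6 2 8 5 → sum 32
  kept as-is: 5 0 0 8 0 2 → sum 15
Total = 32 + 15 = 47.
Check digit = (10 − (47 mod 10)) mod 10 = 3.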